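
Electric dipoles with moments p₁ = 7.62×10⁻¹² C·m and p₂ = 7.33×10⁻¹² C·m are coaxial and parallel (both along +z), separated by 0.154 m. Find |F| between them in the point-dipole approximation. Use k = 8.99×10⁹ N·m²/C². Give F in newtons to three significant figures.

On-axis field of dipole 1 at distance r: E = 2kp₁/r³. Force on dipole 2 is F = p₂·dE/dr (gradient along axis).
dE/dr = −6kp₁/r⁴, so |F| = 6kp₁p₂/r⁴ (attractive for aligned moments).
F = 6(8.99×10⁹)(7.62×10⁻¹²)(7.33×10⁻¹²)/(0.154)⁴ = 5.357×10⁻⁹ N.

F ≈ 5.36×10⁻⁹ N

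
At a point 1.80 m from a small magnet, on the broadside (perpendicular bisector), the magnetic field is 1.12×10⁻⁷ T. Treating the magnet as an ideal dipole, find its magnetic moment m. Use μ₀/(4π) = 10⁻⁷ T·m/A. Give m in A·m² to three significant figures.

In the equatorial plane B = (μ₀/4π)·m/r³, so m = Br³·4π/(μ₀).
m = (1.12×10⁻⁷)·(1.80)³ / (10⁻⁷) = 6.532 A·m².

m ≈ 6.53 A·m²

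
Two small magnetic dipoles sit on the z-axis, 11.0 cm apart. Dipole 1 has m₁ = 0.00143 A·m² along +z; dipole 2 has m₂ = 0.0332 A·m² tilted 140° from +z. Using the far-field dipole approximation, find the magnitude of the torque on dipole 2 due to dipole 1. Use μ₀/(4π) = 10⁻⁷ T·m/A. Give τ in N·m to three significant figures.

τ ≈ 4.59×10⁻⁹ N·m

Dipole B is on the axis of dipole A, so B₁ there is axial: B₁ = (μ₀/4π)·2m₁/r³ along +z.
B₁ = 2(10⁻⁷)(0.00143)/(0.110)³ = 2.149×10⁻⁷ T.
τ = m₂ B₁ sinθ.
τ = (0.0332)(2.149×10⁻⁷)·sin140° = 4.586×10⁻⁹ N·m.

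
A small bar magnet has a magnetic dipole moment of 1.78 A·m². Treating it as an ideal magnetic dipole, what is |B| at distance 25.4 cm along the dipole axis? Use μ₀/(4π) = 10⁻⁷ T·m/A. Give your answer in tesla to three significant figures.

B ≈ 2.17×10⁻⁵ T

On axis B = (μ₀/4π)·2m/r³.
B = 2·(10⁻⁷)·(1.78) / (0.254)³ = 2.172×10⁻⁵ T.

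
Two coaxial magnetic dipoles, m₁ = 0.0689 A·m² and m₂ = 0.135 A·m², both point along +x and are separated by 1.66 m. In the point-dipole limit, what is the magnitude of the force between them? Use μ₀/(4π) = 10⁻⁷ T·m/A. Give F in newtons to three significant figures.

On-axis B of dipole 1: B = (μ₀/4π)·2m₁/r³. Force on dipole 2: F = m₂·dB/dr.
dB/dr = −(μ₀/4π)·6m₁/r⁴, so |F| = (μ₀/4π)·6m₁m₂/r⁴.
F = 6(10⁻⁷)(0.0689)(0.135)/(1.66)⁴ = 7.350×10⁻¹⁰ N.

F ≈ 7.35×10⁻¹⁰ N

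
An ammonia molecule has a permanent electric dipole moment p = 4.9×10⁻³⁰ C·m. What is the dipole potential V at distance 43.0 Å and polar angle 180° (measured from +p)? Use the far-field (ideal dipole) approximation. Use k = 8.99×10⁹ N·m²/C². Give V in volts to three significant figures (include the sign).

V ≈ -0.00238 V

The dipole potential is V = kp cosθ / r².
V = (8.99×10⁹)(4.90×10⁻³⁰)·cos180° / (4.30×10⁻⁹)² = -0.002382 V.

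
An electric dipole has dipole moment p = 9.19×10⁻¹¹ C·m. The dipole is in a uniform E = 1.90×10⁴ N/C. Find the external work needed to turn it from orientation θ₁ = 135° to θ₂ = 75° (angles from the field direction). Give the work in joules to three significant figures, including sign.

W ≈ -1.69×10⁻⁶ J

W_ext = ΔU = U(θ₂) − U(θ₁) = −pE cosθ₂ − (−pE cosθ₁) = pE(cosθ₁ − cosθ₂).
W = (9.19×10⁻¹¹)(1.90×10⁴)·(cos135° − cos75°) = (1.746×10⁻⁶)·(-0.9659) = -1.687×10⁻⁶ J.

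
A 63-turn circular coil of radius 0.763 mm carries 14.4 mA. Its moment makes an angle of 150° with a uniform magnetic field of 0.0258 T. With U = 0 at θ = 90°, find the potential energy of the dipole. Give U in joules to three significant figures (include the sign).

U ≈ 3.71×10⁻⁸ J

m = NIA = NIπa² = 63·(0.0144)·π·(7.63×10⁻⁴)² = 1.659×10⁻⁶ A·m².
U = −m·B = −mB cosθ.
U = −(1.659×10⁻⁶)(0.0258)·cos150° = 3.707×10⁻⁸ J.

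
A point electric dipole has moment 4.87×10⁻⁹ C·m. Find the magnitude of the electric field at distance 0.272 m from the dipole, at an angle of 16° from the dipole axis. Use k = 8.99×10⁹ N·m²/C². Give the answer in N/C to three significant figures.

E ≈ 4230 N/C

At angle θ the dipole field magnitude is E = (kp/r³)·√(1 + 3cos²θ).
kp/r³ = (8.99×10⁹)(4.87×10⁻⁹) / (0.272)³ = 2176 N/C.
√(1 + 3cos²16°) = √(1 + 3·0.9240) = √3.7721 ≈ 1.9422.
E ≈ 2176 × 1.942 = 4225 N/C.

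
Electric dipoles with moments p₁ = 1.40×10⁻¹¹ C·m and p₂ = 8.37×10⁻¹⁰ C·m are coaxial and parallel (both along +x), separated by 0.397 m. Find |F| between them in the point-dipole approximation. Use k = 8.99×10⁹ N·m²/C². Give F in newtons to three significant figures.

On-axis field of dipole 1 at distance r: E = 2kp₁/r³. Force on dipole 2 is F = p₂·dE/dr (gradient along axis).
dE/dr = −6kp₁/r⁴, so |F| = 6kp₁p₂/r⁴ (attractive for aligned moments).
F = 6(8.99×10⁹)(1.40×10⁻¹¹)(8.37×10⁻¹⁰)/(0.397)⁴ = 2.544×10⁻⁸ N.

F ≈ 2.54×10⁻⁸ N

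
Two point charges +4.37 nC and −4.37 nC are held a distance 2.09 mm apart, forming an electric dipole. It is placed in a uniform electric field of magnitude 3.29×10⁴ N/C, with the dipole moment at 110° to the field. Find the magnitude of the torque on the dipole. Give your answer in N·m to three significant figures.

τ ≈ 2.82×10⁻⁷ N·m

Dipole moment p = qd = (4.37×10⁻⁹ C)(0.00209 m) = 9.133×10⁻¹² C·m.
Torque on an electric dipole: τ = pE sinθ.
τ = (9.133×10⁻¹²)(3.29×10⁴)·sin110° = 2.824×10⁻⁷ N·m.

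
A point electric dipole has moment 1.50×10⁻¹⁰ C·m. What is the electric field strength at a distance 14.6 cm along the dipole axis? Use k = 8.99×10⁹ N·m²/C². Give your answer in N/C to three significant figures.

E ≈ 867 N/C

On the dipole axis E = 2kp/r³.
E = 2·(8.99×10⁹)(1.50×10⁻¹⁰) / (0.146)³ = 866.6 N/C.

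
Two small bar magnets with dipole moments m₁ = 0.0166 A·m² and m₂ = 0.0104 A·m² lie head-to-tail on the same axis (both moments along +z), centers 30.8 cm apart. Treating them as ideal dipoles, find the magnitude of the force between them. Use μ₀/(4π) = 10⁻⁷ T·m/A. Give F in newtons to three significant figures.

On-axis B of dipole 1: B = (μ₀/4π)·2m₁/r³. Force on dipole 2: F = m₂·dB/dr.
dB/dr = −(μ₀/4π)·6m₁/r⁴, so |F| = (μ₀/4π)·6m₁m₂/r⁴.
F = 6(10⁻⁷)(0.0166)(0.0104)/(0.308)⁴ = 1.151×10⁻⁸ N.

F ≈ 1.15×10⁻⁸ N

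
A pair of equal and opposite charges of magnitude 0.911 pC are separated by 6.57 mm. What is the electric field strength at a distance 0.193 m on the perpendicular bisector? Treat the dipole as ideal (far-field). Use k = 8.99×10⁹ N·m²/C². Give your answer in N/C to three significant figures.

E ≈ 0.00748 N/C

Dipole moment p = qd = (9.11×10⁻¹³ C)(0.00657 m) = 5.985×10⁻¹⁵ C·m.
In the equatorial plane E = kp/r³.
E = (8.99×10⁹)(5.985×10⁻¹⁵) / (0.193)³ = 0.007484 N/C.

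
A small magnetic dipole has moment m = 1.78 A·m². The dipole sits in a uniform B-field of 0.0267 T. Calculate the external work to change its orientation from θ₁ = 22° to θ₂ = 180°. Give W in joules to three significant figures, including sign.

W ≈ 0.0916 J

W_ext = ΔU = −mB cosθ₂ + mB cosθ₁ = mB(cosθ₁ − cosθ₂).
W = (1.78)(0.0267)·(cos22° − cos180°) = (0.04753)·(+1.9272) = 0.09159 J.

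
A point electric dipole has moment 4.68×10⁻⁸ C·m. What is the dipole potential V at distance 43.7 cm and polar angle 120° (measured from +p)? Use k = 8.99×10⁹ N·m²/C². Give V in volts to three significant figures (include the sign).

The dipole potential is V = kp cosθ / r².
V = (8.99×10⁹)(4.68×10⁻⁸)·cos120° / (0.437)² = -1102 V.

V ≈ -1100 V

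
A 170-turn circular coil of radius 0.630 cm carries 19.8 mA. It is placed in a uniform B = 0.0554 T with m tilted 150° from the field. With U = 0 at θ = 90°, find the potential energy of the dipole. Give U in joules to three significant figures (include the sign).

U ≈ 2.01×10⁻⁵ J

m = NIA = NIπa² = 170·(0.0198)·π·(0.00630)² = 4.197×10⁻⁴ A·m².
U = −m·B = −mB cosθ.
U = −(4.197×10⁻⁴)(0.0554)·cos150° = 2.014×10⁻⁵ J.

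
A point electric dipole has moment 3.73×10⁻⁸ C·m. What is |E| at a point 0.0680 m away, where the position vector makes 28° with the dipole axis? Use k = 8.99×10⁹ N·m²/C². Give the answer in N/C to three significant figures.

At angle θ the dipole field magnitude is E = (kp/r³)·√(1 + 3cos²θ).
kp/r³ = (8.99×10⁹)(3.73×10⁻⁸) / (0.0680)³ = 1.066×10⁶ N/C.
√(1 + 3cos²28°) = √(1 + 3·0.7796) = √3.3388 ≈ 1.8272.
E ≈ 1.066×10⁶ × 1.827 = 1.949×10⁶ N/C.

E ≈ 1.95×10⁶ N/C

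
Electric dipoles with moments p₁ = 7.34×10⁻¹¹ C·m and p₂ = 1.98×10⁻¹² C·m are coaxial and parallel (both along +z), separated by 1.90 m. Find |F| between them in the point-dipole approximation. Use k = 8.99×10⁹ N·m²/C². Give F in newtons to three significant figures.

F ≈ 6.02×10⁻¹³ N

On-axis field of dipole 1 at distance r: E = 2kp₁/r³. Force on dipole 2 is F = p₂·dE/dr (gradient along axis).
dE/dr = −6kp₁/r⁴, so |F| = 6kp₁p₂/r⁴ (attractive for aligned moments).
F = 6(8.99×10⁹)(7.34×10⁻¹¹)(1.98×10⁻¹²)/(1.90)⁴ = 6.015×10⁻¹³ N.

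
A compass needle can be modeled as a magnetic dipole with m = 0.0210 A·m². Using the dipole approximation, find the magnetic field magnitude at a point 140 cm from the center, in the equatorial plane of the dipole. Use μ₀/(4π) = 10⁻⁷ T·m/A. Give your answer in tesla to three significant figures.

In the equatorial plane B = (μ₀/4π)·m/r³ (half the axial value).
B = (10⁻⁷)·(0.0210) / (1.40)³ = 7.653×10⁻¹⁰ T.

B ≈ 7.65×10⁻¹⁰ T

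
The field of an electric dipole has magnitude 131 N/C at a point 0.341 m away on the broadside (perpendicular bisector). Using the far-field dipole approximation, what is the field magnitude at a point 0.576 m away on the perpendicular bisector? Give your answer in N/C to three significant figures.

E ≈ 27.2 N/C

Dipole fields scale as 1/r³ in the far field; the geometry is the same at both points.
E₂ = E₁ · (r₁/r₂)³ = 131 · (0.341/0.576)³.
(r₁/r₂)³ = (0.592)³ = 0.2075.
E₂ ≈ 27.18 N/C.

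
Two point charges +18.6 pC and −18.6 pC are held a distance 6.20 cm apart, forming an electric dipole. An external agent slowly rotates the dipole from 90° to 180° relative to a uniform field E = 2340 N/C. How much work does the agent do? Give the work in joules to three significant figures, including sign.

W ≈ 2.70×10⁻⁹ J

Dipole moment p = qd = (1.86×10⁻¹¹ C)(0.0620 m) = 1.153×10⁻¹² C·m.
W_ext = ΔU = U(θ₂) − U(θ₁) = −pE cosθ₂ − (−pE cosθ₁) = pE(cosθ₁ − cosθ₂).
W = (1.153×10⁻¹²)(2340)·(cos90° − cos180°) = (2.698×10⁻⁹)·(+1.0000) = 2.698×10⁻⁹ J.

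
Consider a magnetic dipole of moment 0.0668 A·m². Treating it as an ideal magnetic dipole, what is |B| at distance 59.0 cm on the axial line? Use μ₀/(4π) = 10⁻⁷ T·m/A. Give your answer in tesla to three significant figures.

B ≈ 6.51×10⁻⁸ T

On axis B = (μ₀/4π)·2m/r³.
B = 2·(10⁻⁷)·(0.0668) / (0.590)³ = 6.505×10⁻⁸ T.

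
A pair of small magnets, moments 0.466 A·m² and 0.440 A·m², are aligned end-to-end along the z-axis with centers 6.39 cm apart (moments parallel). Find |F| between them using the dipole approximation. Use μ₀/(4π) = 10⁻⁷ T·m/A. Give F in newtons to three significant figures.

On-axis B of dipole 1: B = (μ₀/4π)·2m₁/r³. Force on dipole 2: F = m₂·dB/dr.
dB/dr = −(μ₀/4π)·6m₁/r⁴, so |F| = (μ₀/4π)·6m₁m₂/r⁴.
F = 6(10⁻⁷)(0.466)(0.440)/(0.0639)⁴ = 0.007379 N.

F ≈ 0.00738 N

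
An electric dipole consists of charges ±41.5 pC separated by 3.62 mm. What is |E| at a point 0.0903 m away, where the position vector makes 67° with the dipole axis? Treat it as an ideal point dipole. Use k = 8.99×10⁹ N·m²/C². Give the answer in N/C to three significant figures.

Dipole moment p = qd = (4.15×10⁻¹¹ C)(0.00362 m) = 1.502×10⁻¹³ C·m.
At angle θ the dipole field magnitude is E = (kp/r³)·√(1 + 3cos²θ).
kp/r³ = (8.99×10⁹)(1.502×10⁻¹³) / (0.0903)³ = 1.834 N/C.
√(1 + 3cos²67°) = √(1 + 3·0.1527) = √1.4580 ≈ 1.2075.
E ≈ 1.834 × 1.207 = 2.214 N/C.

E ≈ 2.21 N/C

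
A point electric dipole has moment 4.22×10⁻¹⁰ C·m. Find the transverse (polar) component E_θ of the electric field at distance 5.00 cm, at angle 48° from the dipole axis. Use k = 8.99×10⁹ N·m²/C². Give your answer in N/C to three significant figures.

For a dipole, E_θ = (kp sinθ)/r³.
kp/r³ = (8.99×10⁹)(4.22×10⁻¹⁰)/(0.0500)³ = 3.035×10⁴ N/C.
E_θ = 3.035×10⁴·sin48° = 2.255×10⁴ N/C.

E_θ ≈ 2.26×10⁴ N/C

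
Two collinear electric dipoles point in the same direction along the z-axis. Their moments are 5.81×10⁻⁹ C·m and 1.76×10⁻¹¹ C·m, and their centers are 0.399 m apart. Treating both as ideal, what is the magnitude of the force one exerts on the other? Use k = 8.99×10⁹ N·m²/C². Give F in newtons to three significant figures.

F ≈ 2.18×10⁻⁷ N

On-axis field of dipole 1 at distance r: E = 2kp₁/r³. Force on dipole 2 is F = p₂·dE/dr (gradient along axis).
dE/dr = −6kp₁/r⁴, so |F| = 6kp₁p₂/r⁴ (attractive for aligned moments).
F = 6(8.99×10⁹)(5.81×10⁻⁹)(1.76×10⁻¹¹)/(0.399)⁴ = 2.176×10⁻⁷ N.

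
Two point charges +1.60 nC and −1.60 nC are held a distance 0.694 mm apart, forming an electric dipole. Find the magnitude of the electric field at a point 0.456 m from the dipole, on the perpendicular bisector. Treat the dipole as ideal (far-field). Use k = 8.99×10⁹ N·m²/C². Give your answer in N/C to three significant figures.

E ≈ 0.105 N/C

Dipole moment p = qd = (1.60×10⁻⁹ C)(6.94×10⁻⁴ m) = 1.11×10⁻¹² C·m.
On the perpendicular bisector E = kp/r³ (half the axial value at the same distance).
E = (8.99×10⁹)(1.11×10⁻¹²) / (0.456)³ = 0.1052 N/C.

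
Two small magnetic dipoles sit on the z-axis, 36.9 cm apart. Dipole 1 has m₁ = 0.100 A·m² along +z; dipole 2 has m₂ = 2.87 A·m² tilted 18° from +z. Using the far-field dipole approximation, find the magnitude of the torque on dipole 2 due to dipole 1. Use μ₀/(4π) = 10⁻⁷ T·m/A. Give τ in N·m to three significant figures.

τ ≈ 3.53×10⁻⁷ N·m

Dipole B is on the axis of dipole A, so B₁ there is axial: B₁ = (μ₀/4π)·2m₁/r³ along +z.
B₁ = 2(10⁻⁷)(0.100)/(0.369)³ = 3.981×10⁻⁷ T.
τ = m₂ B₁ sinθ.
τ = (2.87)(3.981×10⁻⁷)·sin18° = 3.530×10⁻⁷ N·m.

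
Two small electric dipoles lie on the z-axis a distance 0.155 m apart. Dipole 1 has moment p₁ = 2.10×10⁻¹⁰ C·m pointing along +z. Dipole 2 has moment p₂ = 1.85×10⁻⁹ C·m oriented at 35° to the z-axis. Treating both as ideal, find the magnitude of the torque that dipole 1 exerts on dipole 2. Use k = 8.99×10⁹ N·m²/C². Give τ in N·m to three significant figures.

The second dipole sits on the axis of the first, so the field there is axial: E₁ = 2kp₁/r³ along +z.
E₁ = 2(8.99×10⁹)(2.10×10⁻¹⁰)/(0.155)³ = 1014 N/C.
Torque on the second dipole: τ = p₂ E₁ sinθ.
τ = (1.85×10⁻⁹)(1014)·sin35° = 1.076×10⁻⁶ N·m.

τ ≈ 1.08×10⁻⁶ N·m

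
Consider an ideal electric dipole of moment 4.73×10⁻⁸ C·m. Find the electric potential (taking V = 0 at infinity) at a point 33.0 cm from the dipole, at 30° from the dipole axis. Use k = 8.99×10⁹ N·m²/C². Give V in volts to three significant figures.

V ≈ 3380 V

The dipole potential is V = kp cosθ / r².
V = (8.99×10⁹)(4.73×10⁻⁸)·cos30° / (0.330)² = 3382 V.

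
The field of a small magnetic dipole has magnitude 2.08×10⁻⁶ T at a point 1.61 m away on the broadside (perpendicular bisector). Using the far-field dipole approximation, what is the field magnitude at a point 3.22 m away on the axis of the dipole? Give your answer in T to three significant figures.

Dipole fields scale as 1/r³ in the far field.
The axial field is twice the equatorial field at the same r, so the geometry factor is 2/1.
B₂ = B₁ · (2/1) · (r₁/r₂)³ = 2.08×10⁻⁶ · 2 · (1.61/3.22)³.
(r₁/r₂)³ = (0.5)³ = 0.125.
B₂ ≈ 5.200×10⁻⁷ T.

B ≈ 5.20×10⁻⁷ T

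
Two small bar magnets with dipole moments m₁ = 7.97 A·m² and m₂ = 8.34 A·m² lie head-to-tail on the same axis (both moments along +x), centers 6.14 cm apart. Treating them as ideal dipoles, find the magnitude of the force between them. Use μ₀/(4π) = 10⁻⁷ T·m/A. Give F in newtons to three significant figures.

F ≈ 2.81 N

On-axis B of dipole 1: B = (μ₀/4π)·2m₁/r³. Force on dipole 2: F = m₂·dB/dr.
dB/dr = −(μ₀/4π)·6m₁/r⁴, so |F| = (μ₀/4π)·6m₁m₂/r⁴.
F = 6(10⁻⁷)(7.97)(8.34)/(0.0614)⁴ = 2.806 N.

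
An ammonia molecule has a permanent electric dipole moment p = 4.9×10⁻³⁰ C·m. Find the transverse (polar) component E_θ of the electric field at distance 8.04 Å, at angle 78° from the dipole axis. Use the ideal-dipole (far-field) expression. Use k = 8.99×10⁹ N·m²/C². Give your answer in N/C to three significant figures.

For a dipole, E_θ = (kp sinθ)/r³.
kp/r³ = (8.99×10⁹)(4.90×10⁻³⁰)/(8.04×10⁻¹⁰)³ = 8.476×10⁷ N/C.
E_θ = 8.476×10⁷·sin78° = 8.291×10⁷ N/C.

E_θ ≈ 8.29×10⁷ N/C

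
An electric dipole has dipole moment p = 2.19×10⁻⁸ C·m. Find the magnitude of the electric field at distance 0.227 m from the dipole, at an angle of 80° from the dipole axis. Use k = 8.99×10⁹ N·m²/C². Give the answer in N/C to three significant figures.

At angle θ the dipole field magnitude is E = (kp/r³)·√(1 + 3cos²θ).
kp/r³ = (8.99×10⁹)(2.19×10⁻⁸) / (0.227)³ = 1.683×10⁴ N/C.
√(1 + 3cos²80°) = √(1 + 3·0.0302) = √1.0905 ≈ 1.0443.
E ≈ 1.683×10⁴ × 1.044 = 1.758×10⁴ N/C.

E ≈ 1.76×10⁴ N/C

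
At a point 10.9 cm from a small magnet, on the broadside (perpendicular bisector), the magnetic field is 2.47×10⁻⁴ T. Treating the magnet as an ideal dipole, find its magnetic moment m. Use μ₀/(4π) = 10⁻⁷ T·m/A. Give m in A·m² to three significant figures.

In the equatorial plane B = (μ₀/4π)·m/r³, so m = Br³·4π/(μ₀).
m = (2.47×10⁻⁴)·(0.109)³ / (10⁻⁷) = 3.199 A·m².

m ≈ 3.20 A·m²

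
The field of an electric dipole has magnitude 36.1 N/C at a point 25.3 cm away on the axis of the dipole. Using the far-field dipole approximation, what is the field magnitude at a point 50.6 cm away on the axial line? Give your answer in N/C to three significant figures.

Dipole fields scale as 1/r³ in the far field; the geometry is the same at both points.
E₂ = E₁ · (r₁/r₂)³ = 36.1 · (25.3/50.6)³.
(r₁/r₂)³ = (0.5)³ = 0.125.
E₂ ≈ 4.512 N/C.

E ≈ 4.51 N/C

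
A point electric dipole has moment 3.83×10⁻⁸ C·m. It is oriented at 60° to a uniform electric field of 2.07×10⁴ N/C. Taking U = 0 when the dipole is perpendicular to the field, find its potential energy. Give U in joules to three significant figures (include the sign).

U = −p·E = −pE cosθ.
U = −(3.83×10⁻⁸)(2.07×10⁴)·cos60° = -3.964×10⁻⁴ J.

U ≈ -3.96×10⁻⁴ J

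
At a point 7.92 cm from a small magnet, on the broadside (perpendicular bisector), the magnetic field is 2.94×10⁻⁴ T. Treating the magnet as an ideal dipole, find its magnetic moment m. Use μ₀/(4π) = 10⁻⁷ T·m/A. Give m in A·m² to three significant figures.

m ≈ 1.46 A·m²

In the equatorial plane B = (μ₀/4π)·m/r³, so m = Br³·4π/(μ₀).
m = (2.94×10⁻⁴)·(0.0792)³ / (10⁻⁷) = 1.461 A·m².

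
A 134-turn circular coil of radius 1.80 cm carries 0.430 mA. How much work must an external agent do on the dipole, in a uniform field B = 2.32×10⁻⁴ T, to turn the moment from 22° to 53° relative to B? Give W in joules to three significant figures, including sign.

W ≈ 4.43×10⁻⁹ J

m = NIA = NIπa² = 134·(4.30×10⁻⁴)·π·(0.0180)² = 5.865×10⁻⁵ A·m².
W_ext = ΔU = −mB cosθ₂ + mB cosθ₁ = mB(cosθ₁ − cosθ₂).
W = (5.865×10⁻⁵)(2.32×10⁻⁴)·(cos22° − cos53°) = (1.361×10⁻⁸)·(+0.3254) = 4.427×10⁻⁹ J.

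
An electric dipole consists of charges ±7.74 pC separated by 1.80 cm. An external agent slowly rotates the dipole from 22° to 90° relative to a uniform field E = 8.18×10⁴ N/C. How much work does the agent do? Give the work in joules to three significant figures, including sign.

W ≈ 1.06×10⁻⁸ J

Dipole moment p = qd = (7.74×10⁻¹² C)(0.0180 m) = 1.393×10⁻¹³ C·m.
W_ext = ΔU = U(θ₂) − U(θ₁) = −pE cosθ₂ − (−pE cosθ₁) = pE(cosθ₁ − cosθ₂).
W = (1.393×10⁻¹³)(8.18×10⁴)·(cos22° − cos90°) = (1.139×10⁻⁸)·(+0.9272) = 1.057×10⁻⁸ J.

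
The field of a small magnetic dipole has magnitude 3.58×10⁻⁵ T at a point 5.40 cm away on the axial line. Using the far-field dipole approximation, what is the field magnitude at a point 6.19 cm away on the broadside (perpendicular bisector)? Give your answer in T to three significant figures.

Dipole fields scale as 1/r³ in the far field.
The axial field is twice the equatorial field at the same r, so the geometry factor is 1/2.
B₂ = B₁ · (1/2) · (r₁/r₂)³ = 3.58×10⁻⁵ · 0.5 · (5.40/6.19)³.
(r₁/r₂)³ = (0.8724)³ = 0.6639.
B₂ ≈ 1.188×10⁻⁵ T.

B ≈ 1.19×10⁻⁵ T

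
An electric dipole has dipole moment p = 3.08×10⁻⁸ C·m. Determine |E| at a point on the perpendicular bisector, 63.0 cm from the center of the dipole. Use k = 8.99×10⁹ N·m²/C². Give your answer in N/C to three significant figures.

On the perpendicular bisector E = kp/r³ (half the axial value at the same distance).
E = (8.99×10⁹)(3.08×10⁻⁸) / (0.630)³ = 1107 N/C.

E ≈ 1110 N/C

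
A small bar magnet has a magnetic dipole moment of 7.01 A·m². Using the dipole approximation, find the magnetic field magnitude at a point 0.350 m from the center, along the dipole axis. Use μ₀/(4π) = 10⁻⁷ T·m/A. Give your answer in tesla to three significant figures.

B ≈ 3.27×10⁻⁵ T

On axis B = (μ₀/4π)·2m/r³.
B = 2·(10⁻⁷)·(7.01) / (0.350)³ = 3.270×10⁻⁵ T.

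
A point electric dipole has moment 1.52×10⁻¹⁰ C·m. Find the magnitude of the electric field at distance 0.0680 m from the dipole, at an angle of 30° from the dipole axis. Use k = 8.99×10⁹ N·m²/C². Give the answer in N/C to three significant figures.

At angle θ the dipole field magnitude is E = (kp/r³)·√(1 + 3cos²θ).
kp/r³ = (8.99×10⁹)(1.52×10⁻¹⁰) / (0.0680)³ = 4346 N/C.
√(1 + 3cos²30°) = √(1 + 3·0.7500) = √3.2500 ≈ 1.8028.
E ≈ 4346 × 1.803 = 7835 N/C.

E ≈ 7830 N/C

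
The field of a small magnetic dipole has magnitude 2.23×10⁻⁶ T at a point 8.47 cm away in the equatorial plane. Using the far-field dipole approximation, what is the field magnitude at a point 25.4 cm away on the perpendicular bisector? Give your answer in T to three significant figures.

B ≈ 8.27×10⁻⁸ T

Dipole fields scale as 1/r³ in the far field; the geometry is the same at both points.
B₂ = B₁ · (r₁/r₂)³ = 2.23×10⁻⁶ · (8.47/25.4)³.
(r₁/r₂)³ = (0.3335)³ = 0.03708.
B₂ ≈ 8.269×10⁻⁸ T.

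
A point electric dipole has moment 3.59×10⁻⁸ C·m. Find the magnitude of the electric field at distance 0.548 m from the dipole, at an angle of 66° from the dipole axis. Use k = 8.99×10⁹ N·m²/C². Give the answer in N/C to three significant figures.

At angle θ the dipole field magnitude is E = (kp/r³)·√(1 + 3cos²θ).
kp/r³ = (8.99×10⁹)(3.59×10⁻⁸) / (0.548)³ = 1961 N/C.
√(1 + 3cos²66°) = √(1 + 3·0.1654) = √1.4963 ≈ 1.2232.
E ≈ 1961 × 1.223 = 2399 N/C.

E ≈ 2400 N/C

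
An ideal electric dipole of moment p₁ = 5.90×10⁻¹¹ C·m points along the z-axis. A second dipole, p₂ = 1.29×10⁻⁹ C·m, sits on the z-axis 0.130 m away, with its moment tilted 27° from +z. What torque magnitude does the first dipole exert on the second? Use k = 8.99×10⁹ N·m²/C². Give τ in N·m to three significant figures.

τ ≈ 2.83×10⁻⁷ N·m

The second dipole sits on the axis of the first, so the field there is axial: E₁ = 2kp₁/r³ along +z.
E₁ = 2(8.99×10⁹)(5.90×10⁻¹¹)/(0.130)³ = 482.8 N/C.
Torque on the second dipole: τ = p₂ E₁ sinθ.
τ = (1.29×10⁻⁹)(482.8)·sin27° = 2.828×10⁻⁷ N·m.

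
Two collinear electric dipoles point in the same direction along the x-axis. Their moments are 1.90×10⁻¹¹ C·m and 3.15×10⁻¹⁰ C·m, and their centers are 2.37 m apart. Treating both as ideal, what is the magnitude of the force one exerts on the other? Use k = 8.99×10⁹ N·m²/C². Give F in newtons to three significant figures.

F ≈ 1.02×10⁻¹¹ N

On-axis field of dipole 1 at distance r: E = 2kp₁/r³. Force on dipole 2 is F = p₂·dE/dr (gradient along axis).
dE/dr = −6kp₁/r⁴, so |F| = 6kp₁p₂/r⁴ (attractive for aligned moments).
F = 6(8.99×10⁹)(1.90×10⁻¹¹)(3.15×10⁻¹⁰)/(2.37)⁴ = 1.023×10⁻¹¹ N.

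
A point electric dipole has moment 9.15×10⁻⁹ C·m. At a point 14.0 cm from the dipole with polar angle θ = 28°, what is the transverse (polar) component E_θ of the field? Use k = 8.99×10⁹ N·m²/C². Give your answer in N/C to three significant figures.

E_θ ≈ 1.41×10⁴ N/C

For a dipole, E_θ = (kp sinθ)/r³.
kp/r³ = (8.99×10⁹)(9.15×10⁻⁹)/(0.140)³ = 2.998×10⁴ N/C.
E_θ = 2.998×10⁴·sin28° = 1.407×10⁴ N/C.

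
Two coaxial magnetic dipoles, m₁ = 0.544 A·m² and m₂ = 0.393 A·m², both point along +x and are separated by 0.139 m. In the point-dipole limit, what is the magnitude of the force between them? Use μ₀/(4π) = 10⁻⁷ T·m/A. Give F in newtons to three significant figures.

F ≈ 3.44×10⁻⁴ N

On-axis B of dipole 1: B = (μ₀/4π)·2m₁/r³. Force on dipole 2: F = m₂·dB/dr.
dB/dr = −(μ₀/4π)·6m₁/r⁴, so |F| = (μ₀/4π)·6m₁m₂/r⁴.
F = 6(10⁻⁷)(0.544)(0.393)/(0.139)⁴ = 3.436×10⁻⁴ N.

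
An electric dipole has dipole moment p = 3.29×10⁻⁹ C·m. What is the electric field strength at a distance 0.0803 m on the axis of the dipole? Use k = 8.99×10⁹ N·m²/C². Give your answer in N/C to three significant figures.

E ≈ 1.14×10⁵ N/C

On the dipole axis E = 2kp/r³.
E = 2·(8.99×10⁹)(3.29×10⁻⁹) / (0.0803)³ = 1.142×10⁵ N/C.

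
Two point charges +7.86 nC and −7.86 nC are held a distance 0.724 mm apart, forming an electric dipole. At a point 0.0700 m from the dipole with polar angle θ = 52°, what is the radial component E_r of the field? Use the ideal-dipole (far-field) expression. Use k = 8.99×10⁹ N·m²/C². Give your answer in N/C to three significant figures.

Dipole moment p = qd = (7.86×10⁻⁹ C)(7.24×10⁻⁴ m) = 5.691×10⁻¹² C·m.
For a dipole, E_r = (2kp cosθ)/r³.
kp/r³ = (8.99×10⁹)(5.691×10⁻¹²)/(0.0700)³ = 149.2 N/C.
E_r = 2·149.2·cos52° = 183.7 N/C.

E_r ≈ 184 N/C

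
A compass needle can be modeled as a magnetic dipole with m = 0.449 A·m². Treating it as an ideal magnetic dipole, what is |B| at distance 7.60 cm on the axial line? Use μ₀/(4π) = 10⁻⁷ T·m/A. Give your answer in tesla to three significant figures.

B ≈ 2.05×10⁻⁴ T

On axis B = (μ₀/4π)·2m/r³.
B = 2·(10⁻⁷)·(0.449) / (0.0760)³ = 2.046×10⁻⁴ T.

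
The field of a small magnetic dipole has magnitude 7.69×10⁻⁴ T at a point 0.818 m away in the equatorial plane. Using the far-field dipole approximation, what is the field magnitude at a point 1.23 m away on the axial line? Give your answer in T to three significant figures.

Dipole fields scale as 1/r³ in the far field.
The axial field is twice the equatorial field at the same r, so the geometry factor is 2/1.
B₂ = B₁ · (2/1) · (r₁/r₂)³ = 7.69×10⁻⁴ · 2 · (0.818/1.23)³.
(r₁/r₂)³ = (0.665)³ = 0.2941.
B₂ ≈ 4.524×10⁻⁴ T.

B ≈ 4.52×10⁻⁴ T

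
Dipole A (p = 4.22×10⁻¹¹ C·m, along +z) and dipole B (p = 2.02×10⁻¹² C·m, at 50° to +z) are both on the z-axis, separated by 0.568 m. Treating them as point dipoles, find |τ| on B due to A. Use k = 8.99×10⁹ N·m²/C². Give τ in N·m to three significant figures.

τ ≈ 6.41×10⁻¹² N·m

The second dipole sits on the axis of the first, so the field there is axial: E₁ = 2kp₁/r³ along +z.
E₁ = 2(8.99×10⁹)(4.22×10⁻¹¹)/(0.568)³ = 4.141 N/C.
Torque on the second dipole: τ = p₂ E₁ sinθ.
τ = (2.02×10⁻¹²)(4.141)·sin50° = 6.407×10⁻¹² N·m.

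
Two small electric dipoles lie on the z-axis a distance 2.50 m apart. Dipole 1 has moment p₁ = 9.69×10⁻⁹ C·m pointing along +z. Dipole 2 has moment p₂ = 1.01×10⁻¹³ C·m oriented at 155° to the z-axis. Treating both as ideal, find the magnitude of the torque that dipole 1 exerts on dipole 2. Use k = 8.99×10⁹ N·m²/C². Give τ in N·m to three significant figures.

τ ≈ 4.76×10⁻¹³ N·m

The second dipole sits on the axis of the first, so the field there is axial: E₁ = 2kp₁/r³ along +z.
E₁ = 2(8.99×10⁹)(9.69×10⁻⁹)/(2.50)³ = 11.15 N/C.
Torque on the second dipole: τ = p₂ E₁ sinθ.
τ = (1.01×10⁻¹³)(11.15)·sin155° = 4.760×10⁻¹³ N·m.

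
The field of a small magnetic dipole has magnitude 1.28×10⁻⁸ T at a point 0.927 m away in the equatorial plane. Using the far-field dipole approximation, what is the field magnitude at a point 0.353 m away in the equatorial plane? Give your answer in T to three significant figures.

Dipole fields scale as 1/r³ in the far field; the geometry is the same at both points.
B₂ = B₁ · (r₁/r₂)³ = 1.28×10⁻⁸ · (0.927/0.353)³.
(r₁/r₂)³ = (2.626)³ = 18.11.
B₂ ≈ 2.318×10⁻⁷ T.

B ≈ 2.32×10⁻⁷ T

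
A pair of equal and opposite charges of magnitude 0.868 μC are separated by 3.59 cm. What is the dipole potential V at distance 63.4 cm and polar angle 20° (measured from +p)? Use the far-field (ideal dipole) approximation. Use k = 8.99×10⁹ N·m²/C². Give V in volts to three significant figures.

V ≈ 655 V

Dipole moment p = qd = (8.68×10⁻⁷ C)(0.0359 m) = 3.116×10⁻⁸ C·m.
The dipole potential is V = kp cosθ / r².
V = (8.99×10⁹)(3.116×10⁻⁸)·cos20° / (0.634)² = 654.9 V.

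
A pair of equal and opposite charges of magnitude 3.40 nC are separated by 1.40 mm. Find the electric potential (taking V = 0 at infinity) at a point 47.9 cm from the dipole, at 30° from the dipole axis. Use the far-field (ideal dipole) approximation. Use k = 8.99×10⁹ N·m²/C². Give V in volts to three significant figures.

Dipole moment p = qd = (3.40×10⁻⁹ C)(0.00140 m) = 4.76×10⁻¹² C·m.
The dipole potential is V = kp cosθ / r².
V = (8.99×10⁹)(4.76×10⁻¹²)·cos30° / (0.479)² = 0.1615 V.

V ≈ 0.162 V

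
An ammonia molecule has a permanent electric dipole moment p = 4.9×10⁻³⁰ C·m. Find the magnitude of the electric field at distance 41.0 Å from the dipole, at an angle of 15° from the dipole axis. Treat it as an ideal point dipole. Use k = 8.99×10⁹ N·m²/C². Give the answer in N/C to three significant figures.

At angle θ the dipole field magnitude is E = (kp/r³)·√(1 + 3cos²θ).
kp/r³ = (8.99×10⁹)(4.90×10⁻³⁰) / (4.10×10⁻⁹)³ = 6.392×10⁵ N/C.
√(1 + 3cos²15°) = √(1 + 3·0.9330) = √3.7990 ≈ 1.9491.
E ≈ 6.392×10⁵ × 1.949 = 1.246×10⁶ N/C.

E ≈ 1.25×10⁶ N/C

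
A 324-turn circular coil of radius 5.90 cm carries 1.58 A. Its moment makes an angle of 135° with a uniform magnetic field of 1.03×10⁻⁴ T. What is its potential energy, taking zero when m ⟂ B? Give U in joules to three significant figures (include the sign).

m = NIA = NIπa² = 324·(1.58)·π·(0.0590)² = 5.598 A·m².
U = −m·B = −mB cosθ.
U = −(5.598)(1.03×10⁻⁴)·cos135° = 4.077×10⁻⁴ J.

U ≈ 4.08×10⁻⁴ J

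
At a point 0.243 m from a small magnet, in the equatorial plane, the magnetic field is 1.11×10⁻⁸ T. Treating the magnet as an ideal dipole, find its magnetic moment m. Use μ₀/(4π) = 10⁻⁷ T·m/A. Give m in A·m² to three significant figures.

In the equatorial plane B = (μ₀/4π)·m/r³, so m = Br³·4π/(μ₀).
m = (1.11×10⁻⁸)·(0.243)³ / (10⁻⁷) = 0.001593 A·m².

m ≈ 0.00159 A·m²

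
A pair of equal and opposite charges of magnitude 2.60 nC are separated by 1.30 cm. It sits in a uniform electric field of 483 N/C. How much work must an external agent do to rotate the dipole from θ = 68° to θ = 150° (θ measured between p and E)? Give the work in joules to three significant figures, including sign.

W ≈ 2.03×10⁻⁸ J

Dipole moment p = qd = (2.60×10⁻⁹ C)(0.0130 m) = 3.38×10⁻¹¹ C·m.
W_ext = ΔU = U(θ₂) − U(θ₁) = −pE cosθ₂ − (−pE cosθ₁) = pE(cosθ₁ − cosθ₂).
W = (3.38×10⁻¹¹)(483)·(cos68° − cos150°) = (1.633×10⁻⁸)·(+1.2406) = 2.025×10⁻⁸ J.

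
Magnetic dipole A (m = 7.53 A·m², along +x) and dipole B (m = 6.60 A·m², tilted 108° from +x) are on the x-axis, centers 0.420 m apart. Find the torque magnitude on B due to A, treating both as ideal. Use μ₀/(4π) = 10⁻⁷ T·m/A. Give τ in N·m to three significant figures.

τ ≈ 1.28×10⁻⁴ N·m

Dipole B is on the axis of dipole A, so B₁ there is axial: B₁ = (μ₀/4π)·2m₁/r³ along +x.
B₁ = 2(10⁻⁷)(7.53)/(0.420)³ = 2.033×10⁻⁵ T.
τ = m₂ B₁ sinθ.
τ = (6.60)(2.033×10⁻⁵)·sin108° = 1.276×10⁻⁴ N·m.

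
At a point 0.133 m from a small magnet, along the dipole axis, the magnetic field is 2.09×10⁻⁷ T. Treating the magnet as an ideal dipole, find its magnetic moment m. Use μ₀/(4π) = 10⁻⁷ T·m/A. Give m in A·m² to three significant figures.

m ≈ 0.00246 A·m²

On axis B = (μ₀/4π)·2m/r³, so m = Br³·4π/(μ₀·2).
m = (2.09×10⁻⁷)·(0.133)³ / (2·10⁻⁷) = 0.002459 A·m².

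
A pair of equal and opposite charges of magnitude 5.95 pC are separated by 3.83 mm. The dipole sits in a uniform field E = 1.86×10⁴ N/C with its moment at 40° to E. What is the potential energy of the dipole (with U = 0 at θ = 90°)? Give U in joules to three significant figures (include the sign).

Dipole moment p = qd = (5.95×10⁻¹² C)(0.00383 m) = 2.279×10⁻¹⁴ C·m.
U = −p·E = −pE cosθ.
U = −(2.279×10⁻¹⁴)(1.86×10⁴)·cos40° = -3.247×10⁻¹⁰ J.

U ≈ -3.25×10⁻¹⁰ J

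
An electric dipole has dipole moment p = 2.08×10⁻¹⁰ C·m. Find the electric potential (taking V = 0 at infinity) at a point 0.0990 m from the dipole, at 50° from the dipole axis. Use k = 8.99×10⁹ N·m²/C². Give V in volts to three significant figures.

V ≈ 123 V

The dipole potential is V = kp cosθ / r².
V = (8.99×10⁹)(2.08×10⁻¹⁰)·cos50° / (0.0990)² = 122.6 V.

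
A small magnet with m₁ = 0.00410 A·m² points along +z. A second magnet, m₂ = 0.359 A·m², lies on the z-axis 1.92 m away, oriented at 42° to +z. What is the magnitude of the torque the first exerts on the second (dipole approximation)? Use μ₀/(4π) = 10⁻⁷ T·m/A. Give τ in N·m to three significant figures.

τ ≈ 2.78×10⁻¹¹ N·m

Dipole B is on the axis of dipole A, so B₁ there is axial: B₁ = (μ₀/4π)·2m₁/r³ along +z.
B₁ = 2(10⁻⁷)(0.00410)/(1.92)³ = 1.159×10⁻¹⁰ T.
τ = m₂ B₁ sinθ.
τ = (0.359)(1.159×10⁻¹⁰)·sin42° = 2.783×10⁻¹¹ N·m.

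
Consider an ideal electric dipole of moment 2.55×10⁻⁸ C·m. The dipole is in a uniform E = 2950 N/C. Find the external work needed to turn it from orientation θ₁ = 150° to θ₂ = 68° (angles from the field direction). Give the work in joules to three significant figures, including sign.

W_ext = ΔU = U(θ₂) − U(θ₁) = −pE cosθ₂ − (−pE cosθ₁) = pE(cosθ₁ − cosθ₂).
W = (2.55×10⁻⁸)(2950)·(cos150° − cos68°) = (7.522×10⁻⁵)·(-1.2406) = -9.333×10⁻⁵ J.

W ≈ -9.33×10⁻⁵ J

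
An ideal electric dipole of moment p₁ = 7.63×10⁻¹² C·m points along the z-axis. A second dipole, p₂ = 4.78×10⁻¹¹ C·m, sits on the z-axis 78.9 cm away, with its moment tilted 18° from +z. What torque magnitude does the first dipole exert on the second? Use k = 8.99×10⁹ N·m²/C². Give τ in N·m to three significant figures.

τ ≈ 4.13×10⁻¹² N·m

The second dipole sits on the axis of the first, so the field there is axial: E₁ = 2kp₁/r³ along +z.
E₁ = 2(8.99×10⁹)(7.63×10⁻¹²)/(0.789)³ = 0.2793 N/C.
Torque on the second dipole: τ = p₂ E₁ sinθ.
τ = (4.78×10⁻¹¹)(0.2793)·sin18° = 4.126×10⁻¹² N·m.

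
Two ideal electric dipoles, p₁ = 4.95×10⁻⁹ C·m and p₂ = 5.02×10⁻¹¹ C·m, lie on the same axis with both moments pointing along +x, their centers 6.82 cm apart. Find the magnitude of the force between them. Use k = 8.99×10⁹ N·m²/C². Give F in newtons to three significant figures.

On-axis field of dipole 1 at distance r: E = 2kp₁/r³. Force on dipole 2 is F = p₂·dE/dr (gradient along axis).
dE/dr = −6kp₁/r⁴, so |F| = 6kp₁p₂/r⁴ (attractive for aligned moments).
F = 6(8.99×10⁹)(4.95×10⁻⁹)(5.02×10⁻¹¹)/(0.0682)⁴ = 6.196×10⁻⁴ N.

F ≈ 6.20×10⁻⁴ N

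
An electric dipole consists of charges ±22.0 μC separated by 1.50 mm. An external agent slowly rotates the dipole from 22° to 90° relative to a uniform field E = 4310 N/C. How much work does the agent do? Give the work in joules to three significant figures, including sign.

Dipole moment p = qd = (2.20×10⁻⁵ C)(0.00150 m) = 3.30×10⁻⁸ C·m.
W_ext = ΔU = U(θ₂) − U(θ₁) = −pE cosθ₂ − (−pE cosθ₁) = pE(cosθ₁ − cosθ₂).
W = (3.30×10⁻⁸)(4310)·(cos22° − cos90°) = (1.422×10⁻⁴)·(+0.9272) = 1.319×10⁻⁴ J.

W ≈ 1.32×10⁻⁴ J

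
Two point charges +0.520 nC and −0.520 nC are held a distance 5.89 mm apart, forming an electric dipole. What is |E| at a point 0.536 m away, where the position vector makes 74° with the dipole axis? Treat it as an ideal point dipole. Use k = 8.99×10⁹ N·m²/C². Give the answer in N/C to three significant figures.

Dipole moment p = qd = (5.20×10⁻¹⁰ C)(0.00589 m) = 3.063×10⁻¹² C·m.
At angle θ the dipole field magnitude is E = (kp/r³)·√(1 + 3cos²θ).
kp/r³ = (8.99×10⁹)(3.063×10⁻¹²) / (0.536)³ = 0.1788 N/C.
√(1 + 3cos²74°) = √(1 + 3·0.0760) = √1.2279 ≈ 1.1081.
E ≈ 0.1788 × 1.108 = 0.1982 N/C.

E ≈ 0.198 N/C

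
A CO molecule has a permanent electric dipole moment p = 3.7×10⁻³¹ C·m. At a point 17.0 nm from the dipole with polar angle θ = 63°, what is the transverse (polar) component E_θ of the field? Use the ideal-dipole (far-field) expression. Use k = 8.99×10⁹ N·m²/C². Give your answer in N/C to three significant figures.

For a dipole, E_θ = (kp sinθ)/r³.
kp/r³ = (8.99×10⁹)(3.70×10⁻³¹)/(1.70×10⁻⁸)³ = 677.0 N/C.
E_θ = 677.0·sin63° = 603.2 N/C.

E_θ ≈ 603 N/C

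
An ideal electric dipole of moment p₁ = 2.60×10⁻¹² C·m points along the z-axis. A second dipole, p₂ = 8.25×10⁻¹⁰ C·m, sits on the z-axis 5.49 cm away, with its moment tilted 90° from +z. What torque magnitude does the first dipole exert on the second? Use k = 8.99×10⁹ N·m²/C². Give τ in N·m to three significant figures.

τ ≈ 2.33×10⁻⁷ N·m

The second dipole sits on the axis of the first, so the field there is axial: E₁ = 2kp₁/r³ along +z.
E₁ = 2(8.99×10⁹)(2.60×10⁻¹²)/(0.0549)³ = 282.5 N/C.
Torque on the second dipole: τ = p₂ E₁ sinθ.
τ = (8.25×10⁻¹⁰)(282.5)·sin90° = 2.331×10⁻⁷ N·m.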